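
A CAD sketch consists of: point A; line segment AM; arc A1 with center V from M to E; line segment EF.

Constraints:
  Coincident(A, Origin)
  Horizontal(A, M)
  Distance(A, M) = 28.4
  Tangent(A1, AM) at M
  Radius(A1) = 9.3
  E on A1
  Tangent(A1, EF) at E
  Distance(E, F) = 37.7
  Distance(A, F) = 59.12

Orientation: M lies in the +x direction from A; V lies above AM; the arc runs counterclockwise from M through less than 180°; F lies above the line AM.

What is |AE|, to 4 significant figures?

38.96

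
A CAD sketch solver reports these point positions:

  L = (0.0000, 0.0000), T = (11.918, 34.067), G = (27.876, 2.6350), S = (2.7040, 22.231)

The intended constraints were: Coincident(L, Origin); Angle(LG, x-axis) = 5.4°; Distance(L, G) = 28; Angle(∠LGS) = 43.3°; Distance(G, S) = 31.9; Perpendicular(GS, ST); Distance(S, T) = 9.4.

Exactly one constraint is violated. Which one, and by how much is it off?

Distance(S, T) = 9.4 — off by 5.60.

L = (0.00, 0.00) ✓; LG at 5.400° ✓; |LG| = 28.00 ✓; ∠LGS = 43.30° ✓; |GS| = 31.90 ✓; ∠(GS, ST) = 90.00° ✓; |ST| = 15.00 ✗.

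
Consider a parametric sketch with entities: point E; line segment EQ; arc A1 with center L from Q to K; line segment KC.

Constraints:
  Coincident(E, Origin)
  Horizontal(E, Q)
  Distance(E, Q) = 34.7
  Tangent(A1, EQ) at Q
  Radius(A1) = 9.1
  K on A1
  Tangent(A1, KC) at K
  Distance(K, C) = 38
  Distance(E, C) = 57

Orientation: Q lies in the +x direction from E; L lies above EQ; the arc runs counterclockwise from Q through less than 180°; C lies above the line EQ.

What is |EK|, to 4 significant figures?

44.95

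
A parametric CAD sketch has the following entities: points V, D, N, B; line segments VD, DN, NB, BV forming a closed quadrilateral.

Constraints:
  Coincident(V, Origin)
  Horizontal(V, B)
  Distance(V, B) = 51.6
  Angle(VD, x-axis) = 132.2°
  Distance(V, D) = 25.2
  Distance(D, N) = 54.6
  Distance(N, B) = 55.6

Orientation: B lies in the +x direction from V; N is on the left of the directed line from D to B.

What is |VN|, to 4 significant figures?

57.30

V is at the origin; VB is horizontal with |VB| = 51.6 and B in +x, so B = (51.6, 0). VD runs at 132.2° with |VD| = 25.2, so D = (-16.93, 18.67). N is determined by |DN| = 54.6 and |NB| = 55.6 together: it lies at the intersection of circle(D, 54.6) and circle(B, 55.6). With |DB| = 71.02, the foot of the radical line on DB is 34.74 from D and the perpendicular offset is √(54.6² − 34.74²) = 42.13. Taking the left-of-DB solution: N = (27.66, 50.18).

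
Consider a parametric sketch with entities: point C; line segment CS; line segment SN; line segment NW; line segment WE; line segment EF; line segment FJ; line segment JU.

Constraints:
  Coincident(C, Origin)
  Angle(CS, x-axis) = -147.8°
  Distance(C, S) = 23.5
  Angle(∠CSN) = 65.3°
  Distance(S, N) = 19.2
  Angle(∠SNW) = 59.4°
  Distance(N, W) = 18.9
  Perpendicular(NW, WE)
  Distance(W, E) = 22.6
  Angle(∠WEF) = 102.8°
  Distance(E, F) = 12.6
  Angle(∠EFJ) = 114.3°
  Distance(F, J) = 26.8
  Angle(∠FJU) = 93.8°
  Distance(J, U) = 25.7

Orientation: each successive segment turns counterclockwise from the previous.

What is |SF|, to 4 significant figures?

9.412

The perpendicularity gives WE at right angles to NW, so WE runs at 177.5°; with |WE| = 22.6, E = (-25.56, -3.140). ∠WEF = 102.8° gives EF at -105.3° from the x-axis; with |EF| = 12.6, F = (-28.88, -15.29). Then |SF| = |F − S| = 9.412.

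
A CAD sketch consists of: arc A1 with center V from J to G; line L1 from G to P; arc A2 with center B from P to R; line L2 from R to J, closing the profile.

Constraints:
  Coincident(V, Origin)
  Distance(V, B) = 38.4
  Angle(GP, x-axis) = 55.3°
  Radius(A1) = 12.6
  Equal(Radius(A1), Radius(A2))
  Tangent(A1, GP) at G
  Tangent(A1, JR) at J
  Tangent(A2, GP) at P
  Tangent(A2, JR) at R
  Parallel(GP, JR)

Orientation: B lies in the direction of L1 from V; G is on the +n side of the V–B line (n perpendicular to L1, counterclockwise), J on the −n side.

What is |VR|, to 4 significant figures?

40.41

The slot axis is L1's direction at 55.3°, so u = (cos 55.3°, sin 55.3°) = (0.5693, 0.8221) and n = (−sin 55.3°, cos 55.3°) = (-0.8221, 0.5693). V is at the origin and B lies 38.4 along u from V, so B = 38.4·u = (21.86, 31.57). Tangency of A1 to both parallel lines with radius 12.6 puts G and J at V ± 12.6·n: G = (-10.36, 7.173), J = (10.36, -7.173). Equal radii place P and R the same way about B: P = B + 12.6·n = (11.50, 38.74), R = B − 12.6·n = (32.22, 24.40). Then |VR| = |R − V| = 40.41.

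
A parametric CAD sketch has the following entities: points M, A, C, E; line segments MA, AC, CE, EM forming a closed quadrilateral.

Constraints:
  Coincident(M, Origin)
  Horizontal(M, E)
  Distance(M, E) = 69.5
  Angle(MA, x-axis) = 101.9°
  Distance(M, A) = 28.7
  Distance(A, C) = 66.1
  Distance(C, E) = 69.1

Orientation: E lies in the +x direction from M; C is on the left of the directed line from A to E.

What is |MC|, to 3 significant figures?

81.7

M is at the origin; M and E share the same y with |ME| = 69.5 and E in +x, so E = (69.5, 0). MA runs at 101.9° with |MA| = 28.7, so A = (-5.92, 28.1). C is determined by |AC| = 66.1 and |CE| = 69.1 together: it lies at the intersection of circle(A, 66.1) and circle(E, 69.1). With |AE| = 80.5, the foot of the radical line on AE is 37.7 from A and the perpendicular offset is √(66.1² − 37.7²) = 54.3. Taking the left-of-AE solution: C = (48.4, 65.8).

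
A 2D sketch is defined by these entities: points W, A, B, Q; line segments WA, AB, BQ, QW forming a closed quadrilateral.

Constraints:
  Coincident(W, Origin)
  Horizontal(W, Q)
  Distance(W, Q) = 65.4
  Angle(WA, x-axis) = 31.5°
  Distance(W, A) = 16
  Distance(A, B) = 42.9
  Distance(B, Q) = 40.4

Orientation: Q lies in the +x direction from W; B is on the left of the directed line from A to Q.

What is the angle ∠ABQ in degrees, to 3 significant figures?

77.9°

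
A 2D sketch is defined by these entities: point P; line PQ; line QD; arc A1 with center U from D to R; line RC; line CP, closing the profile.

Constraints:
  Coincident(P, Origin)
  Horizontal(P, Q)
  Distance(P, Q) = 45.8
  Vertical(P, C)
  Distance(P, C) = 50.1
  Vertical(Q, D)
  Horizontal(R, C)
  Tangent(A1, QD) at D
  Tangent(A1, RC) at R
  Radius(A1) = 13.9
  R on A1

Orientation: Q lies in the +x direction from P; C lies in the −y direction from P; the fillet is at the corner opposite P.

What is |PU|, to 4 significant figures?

48.25

P is at the origin; PQ is horizontal with |PQ| = 45.8 and Q on the +x side, so Q = (45.80, 0.000). PC is vertical with |PC| = 50.1 and C on the −y side, so C = (0.000, -50.10). The virtual corner opposite P is at (45.80, -50.10). Tangency of A1 to QD means the radius UD is perpendicular to QD and A1 meets RC tangentially, so UR is at right angles to RC, with radius 13.9, so the center U sits 13.9 in from both sides at U = (31.90, -36.20). Then |PU| = |U − P| = 48.25.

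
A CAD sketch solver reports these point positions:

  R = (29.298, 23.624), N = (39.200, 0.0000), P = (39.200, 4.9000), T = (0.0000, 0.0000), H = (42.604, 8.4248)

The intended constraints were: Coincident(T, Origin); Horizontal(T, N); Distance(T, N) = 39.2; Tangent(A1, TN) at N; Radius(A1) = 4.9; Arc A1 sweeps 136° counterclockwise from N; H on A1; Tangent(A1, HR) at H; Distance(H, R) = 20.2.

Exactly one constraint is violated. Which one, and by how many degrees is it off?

Tangent(A1, HR) at H — off by 4.80°.

T = (0.00, 0.00) ✓; T.y = 0.00, N.y = 0.00 ✓; |TN| = 39.20 ✓; ∠(PN, NT) = 90.00° ✓; |PN| = 4.900 ✓; bearing(P→H) − bearing(P→N) = 136.0° ✓; |PH| = 4.900 ✓; ∠(PH, HR) = 94.80° ✗; |HR| = 20.20 ✓.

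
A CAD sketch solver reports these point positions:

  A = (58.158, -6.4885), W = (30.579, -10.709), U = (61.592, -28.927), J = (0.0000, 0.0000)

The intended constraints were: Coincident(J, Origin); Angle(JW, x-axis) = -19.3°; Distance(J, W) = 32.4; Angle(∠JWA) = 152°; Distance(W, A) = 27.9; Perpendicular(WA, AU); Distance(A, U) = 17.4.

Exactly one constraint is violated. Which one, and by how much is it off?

Distance(A, U) = 17.4 — off by 5.30.

J = (0.00, 0.00) ✓; JW at -19.30° ✓; |JW| = 32.40 ✓; ∠JWA = 152.0° ✓; |WA| = 27.90 ✓; ∠(WA, AU) = 90.00° ✓; |AU| = 22.70 ✗.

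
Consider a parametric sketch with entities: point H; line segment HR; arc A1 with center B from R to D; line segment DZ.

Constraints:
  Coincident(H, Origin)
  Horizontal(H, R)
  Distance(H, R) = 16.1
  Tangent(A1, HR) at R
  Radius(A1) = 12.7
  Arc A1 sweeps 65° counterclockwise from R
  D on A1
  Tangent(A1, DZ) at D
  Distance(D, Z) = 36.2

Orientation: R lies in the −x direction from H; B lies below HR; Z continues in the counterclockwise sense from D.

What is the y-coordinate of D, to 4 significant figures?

-7.333

H is at the origin; H and R share the same y with |HR| = 16.1 and R on the −x side, so R = (-16.10, 0.000). Since A1 is tangent to HR there, BR ⟂ HR, so B = R + (0, -12.7) = (-16.10, -12.70). On A1, R sits at bearing 90° from B; a 65° counterclockwise sweep puts D at bearing 155°, so D = B + 12.7·(cos 155°, sin 155°) = (-27.61, -7.333). So D.y = -7.333.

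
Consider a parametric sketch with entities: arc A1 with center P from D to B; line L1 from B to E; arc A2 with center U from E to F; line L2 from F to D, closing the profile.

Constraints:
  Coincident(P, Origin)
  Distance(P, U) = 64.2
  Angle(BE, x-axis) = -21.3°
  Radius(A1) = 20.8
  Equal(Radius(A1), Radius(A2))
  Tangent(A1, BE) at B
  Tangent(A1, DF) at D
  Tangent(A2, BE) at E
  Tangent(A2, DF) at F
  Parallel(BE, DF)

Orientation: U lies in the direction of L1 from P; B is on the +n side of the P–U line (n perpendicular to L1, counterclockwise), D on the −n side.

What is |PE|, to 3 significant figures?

67.5

The slot axis is L1's direction at -21.3°, so u = (cos -21.3°, sin -21.3°) = (0.932, -0.363) and n = (−sin -21.3°, cos -21.3°) = (0.363, 0.932). P is at the origin and U lies 64.2 along u from P, so U = 64.2·u = (59.8, -23.3). Tangency of A1 to both parallel lines with radius 20.8 puts B and D at P ± 20.8·n: B = (7.56, 19.4), D = (-7.56, -19.4). Equal radii place E and F the same way about U: E = U + 20.8·n = (67.4, -3.94), F = U − 20.8·n = (52.3, -42.7). Then |PE| = |E − P| = 67.5.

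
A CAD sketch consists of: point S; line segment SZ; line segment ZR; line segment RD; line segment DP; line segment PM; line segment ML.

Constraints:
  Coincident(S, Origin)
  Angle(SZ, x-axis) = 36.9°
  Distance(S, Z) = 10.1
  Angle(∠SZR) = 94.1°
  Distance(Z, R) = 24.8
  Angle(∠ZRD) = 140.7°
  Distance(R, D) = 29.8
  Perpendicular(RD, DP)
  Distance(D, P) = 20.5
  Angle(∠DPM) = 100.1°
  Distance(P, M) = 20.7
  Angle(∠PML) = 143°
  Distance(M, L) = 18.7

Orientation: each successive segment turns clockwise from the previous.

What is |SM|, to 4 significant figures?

22.79

S is at the origin; SZ runs at 36.9° with length 10.1, so Z = (8.077, 6.064). ∠SZR = 94.1° gives ZR at -49.00° from the x-axis; with |ZR| = 24.8, R = (24.35, -12.65). ∠ZRD = 140.7° gives RD at -88.30° from the x-axis; with |RD| = 29.8, D = (25.23, -42.44). RD ⟂ DP, so DP runs at -178.3°; with |DP| = 20.5, P = (4.740, -43.05). ∠DPM = 100.1° gives PM at 101.8° from the x-axis; with |PM| = 20.7, M = (0.5071, -22.79). Then |SM| = |M − S| = 22.79.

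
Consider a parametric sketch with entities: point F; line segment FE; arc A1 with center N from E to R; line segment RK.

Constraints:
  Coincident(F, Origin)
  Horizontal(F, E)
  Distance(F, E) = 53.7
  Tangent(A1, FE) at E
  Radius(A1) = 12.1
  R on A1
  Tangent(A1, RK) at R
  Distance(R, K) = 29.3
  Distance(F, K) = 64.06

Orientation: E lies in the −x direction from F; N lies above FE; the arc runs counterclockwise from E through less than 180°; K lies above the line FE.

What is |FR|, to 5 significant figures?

44.221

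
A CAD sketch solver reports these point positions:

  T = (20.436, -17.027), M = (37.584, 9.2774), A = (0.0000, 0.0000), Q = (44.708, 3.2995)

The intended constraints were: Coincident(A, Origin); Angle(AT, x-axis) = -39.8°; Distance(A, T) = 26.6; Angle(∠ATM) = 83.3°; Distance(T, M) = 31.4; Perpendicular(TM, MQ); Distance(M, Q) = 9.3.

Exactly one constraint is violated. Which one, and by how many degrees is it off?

Perpendicular(TM, MQ) — off by 6.90°.

A = (0.00, 0.00) ✓; AT at -39.80° ✓; |AT| = 26.60 ✓; ∠ATM = 83.30° ✓; |TM| = 31.40 ✓; ∠(TM, MQ) = 96.90° ✗; |MQ| = 9.300 ✓.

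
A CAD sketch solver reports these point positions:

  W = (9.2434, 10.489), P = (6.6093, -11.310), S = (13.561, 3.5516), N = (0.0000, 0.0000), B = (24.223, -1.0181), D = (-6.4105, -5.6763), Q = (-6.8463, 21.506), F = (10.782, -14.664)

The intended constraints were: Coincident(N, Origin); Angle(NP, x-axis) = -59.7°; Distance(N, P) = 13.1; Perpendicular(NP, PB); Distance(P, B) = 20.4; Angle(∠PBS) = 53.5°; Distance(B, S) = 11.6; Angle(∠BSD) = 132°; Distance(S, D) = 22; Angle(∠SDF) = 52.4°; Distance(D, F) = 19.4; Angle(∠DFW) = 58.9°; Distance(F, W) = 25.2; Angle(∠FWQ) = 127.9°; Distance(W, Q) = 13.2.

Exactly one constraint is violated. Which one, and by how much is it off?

Distance(W, Q) = 13.2 — off by 6.30.

N = (0.00, 0.00) ✓; NP at -59.70° ✓; |NP| = 13.10 ✓; ∠(NP, PB) = 90.00° ✓; |PB| = 20.40 ✓; ∠PBS = 53.50° ✓; |BS| = 11.60 ✓; ∠BSD = 132.0° ✓; |SD| = 22.00 ✓; ∠SDF = 52.40° ✓; |DF| = 19.40 ✓; ∠DFW = 58.90° ✓; |FW| = 25.20 ✓; ∠FWQ = 127.9° ✓; |WQ| = 19.50 ✗.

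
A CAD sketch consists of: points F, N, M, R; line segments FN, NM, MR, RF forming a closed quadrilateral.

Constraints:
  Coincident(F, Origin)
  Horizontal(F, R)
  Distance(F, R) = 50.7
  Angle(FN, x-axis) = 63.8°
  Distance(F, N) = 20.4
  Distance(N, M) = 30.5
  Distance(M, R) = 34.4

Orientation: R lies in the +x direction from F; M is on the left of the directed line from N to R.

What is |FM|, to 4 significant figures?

48.18

F is at the origin; F and R share the same y with |FR| = 50.7 and R in +x, so R = (50.7, 0). FN runs at 63.8° with |FN| = 20.4, so N = (9.007, 18.30). M is determined by |NM| = 30.5 and |MR| = 34.4 together: it lies at the intersection of circle(N, 30.5) and circle(R, 34.4). With |NR| = 45.53, the foot of the radical line on NR is 19.99 from N and the perpendicular offset is √(30.5² − 19.99²) = 23.04. Taking the left-of-NR solution: M = (36.57, 31.36).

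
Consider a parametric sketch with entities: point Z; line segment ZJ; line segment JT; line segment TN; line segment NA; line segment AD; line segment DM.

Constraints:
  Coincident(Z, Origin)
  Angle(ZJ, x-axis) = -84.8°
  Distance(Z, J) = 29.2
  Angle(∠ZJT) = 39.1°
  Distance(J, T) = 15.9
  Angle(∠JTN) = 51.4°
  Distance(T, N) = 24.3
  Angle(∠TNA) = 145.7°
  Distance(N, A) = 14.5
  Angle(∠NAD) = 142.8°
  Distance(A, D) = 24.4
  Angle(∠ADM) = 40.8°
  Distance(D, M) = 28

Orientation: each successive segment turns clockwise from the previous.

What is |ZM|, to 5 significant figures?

35.172

Z is at the origin; ZJ runs at -84.8° with length 29.2, so J = (2.6465, -29.080). ∠ZJT = 39.1° gives JT at 134.30° from the x-axis; with |JT| = 15.9, T = (-8.4583, -17.700). ∠JTN = 51.4° gives TN at 5.7000° from the x-axis; with |TN| = 24.3, N = (15.722, -15.287). ∠TNA = 145.7° gives NA at -28.600° from the x-axis; with |NA| = 14.5, A = (28.452, -22.228). ∠NAD = 142.8° gives AD at -65.800° from the x-axis; with |AD| = 24.4, D = (38.454, -44.484). ∠ADM = 40.8° gives DM at 155.00° from the x-axis; with |DM| = 28.0, M = (13.078, -32.650). Then |ZM| = |M − Z| = 35.172.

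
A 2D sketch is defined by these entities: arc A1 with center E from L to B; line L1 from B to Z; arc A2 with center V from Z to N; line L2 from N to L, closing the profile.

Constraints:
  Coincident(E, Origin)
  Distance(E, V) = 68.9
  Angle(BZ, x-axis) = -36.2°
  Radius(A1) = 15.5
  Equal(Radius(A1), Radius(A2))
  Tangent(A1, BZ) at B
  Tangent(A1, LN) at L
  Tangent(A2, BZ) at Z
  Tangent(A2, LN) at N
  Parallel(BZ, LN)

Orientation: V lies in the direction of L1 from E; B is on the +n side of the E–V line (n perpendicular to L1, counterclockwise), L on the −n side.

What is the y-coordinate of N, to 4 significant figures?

-53.20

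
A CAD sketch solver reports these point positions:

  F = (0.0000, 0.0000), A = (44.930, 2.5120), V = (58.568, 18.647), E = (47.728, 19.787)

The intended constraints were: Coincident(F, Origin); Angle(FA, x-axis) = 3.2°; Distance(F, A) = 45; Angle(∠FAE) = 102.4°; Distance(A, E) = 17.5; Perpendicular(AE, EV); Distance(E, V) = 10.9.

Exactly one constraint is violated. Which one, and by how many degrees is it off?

Perpendicular(AE, EV) — off by 3.20°.

F = (0.00, 0.00) ✓; FA at 3.200° ✓; |FA| = 45.00 ✓; ∠FAE = 102.4° ✓; |AE| = 17.50 ✓; ∠(AE, EV) = 86.80° ✗; |EV| = 10.90 ✓.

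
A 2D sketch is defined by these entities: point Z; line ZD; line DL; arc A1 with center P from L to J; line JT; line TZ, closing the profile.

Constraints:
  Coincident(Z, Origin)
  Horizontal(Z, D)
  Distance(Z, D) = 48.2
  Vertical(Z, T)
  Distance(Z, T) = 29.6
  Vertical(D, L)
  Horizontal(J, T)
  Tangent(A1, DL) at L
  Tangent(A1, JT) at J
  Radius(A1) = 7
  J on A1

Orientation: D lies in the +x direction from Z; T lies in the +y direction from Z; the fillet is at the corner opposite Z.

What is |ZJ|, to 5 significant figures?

50.731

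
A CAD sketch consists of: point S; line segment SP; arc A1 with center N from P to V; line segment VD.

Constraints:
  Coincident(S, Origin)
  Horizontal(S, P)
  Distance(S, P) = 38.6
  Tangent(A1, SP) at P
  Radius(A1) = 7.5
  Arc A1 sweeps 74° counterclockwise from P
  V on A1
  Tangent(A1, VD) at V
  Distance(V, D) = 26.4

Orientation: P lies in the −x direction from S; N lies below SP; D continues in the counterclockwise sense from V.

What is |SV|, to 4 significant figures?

46.13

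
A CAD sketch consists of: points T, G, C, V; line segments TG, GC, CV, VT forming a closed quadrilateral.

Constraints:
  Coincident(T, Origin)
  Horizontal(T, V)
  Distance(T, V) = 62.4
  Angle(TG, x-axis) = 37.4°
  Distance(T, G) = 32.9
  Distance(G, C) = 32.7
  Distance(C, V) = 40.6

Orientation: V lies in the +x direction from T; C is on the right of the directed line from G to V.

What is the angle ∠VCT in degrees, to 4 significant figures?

133.9°

T is at the origin; TV is horizontal with |TV| = 62.4 and V in +x, so V = (62.4, 0). TG runs at 37.4° with |TG| = 32.9, so G = (26.14, 19.98). C is determined by |GC| = 32.7 and |CV| = 40.6 together: it lies at the intersection of circle(G, 32.7) and circle(V, 40.6). With |GV| = 41.40, the foot of the radical line on GV is 13.71 from G and the perpendicular offset is √(32.7² − 13.71²) = 29.69. Taking the right-of-GV solution: C = (23.82, -12.63).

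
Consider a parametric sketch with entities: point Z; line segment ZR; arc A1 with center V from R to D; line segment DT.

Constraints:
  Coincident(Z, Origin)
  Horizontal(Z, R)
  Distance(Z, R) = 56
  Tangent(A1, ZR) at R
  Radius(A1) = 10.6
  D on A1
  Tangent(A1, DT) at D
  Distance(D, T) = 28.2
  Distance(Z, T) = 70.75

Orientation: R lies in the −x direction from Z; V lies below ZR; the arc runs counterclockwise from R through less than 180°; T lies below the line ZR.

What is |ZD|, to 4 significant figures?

67.54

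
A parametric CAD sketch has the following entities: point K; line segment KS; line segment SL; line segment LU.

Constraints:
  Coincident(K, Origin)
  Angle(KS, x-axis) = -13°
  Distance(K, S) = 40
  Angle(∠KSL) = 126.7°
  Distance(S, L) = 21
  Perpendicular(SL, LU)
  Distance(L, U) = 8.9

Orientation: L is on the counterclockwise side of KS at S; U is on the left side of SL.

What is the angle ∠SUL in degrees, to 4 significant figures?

67.03°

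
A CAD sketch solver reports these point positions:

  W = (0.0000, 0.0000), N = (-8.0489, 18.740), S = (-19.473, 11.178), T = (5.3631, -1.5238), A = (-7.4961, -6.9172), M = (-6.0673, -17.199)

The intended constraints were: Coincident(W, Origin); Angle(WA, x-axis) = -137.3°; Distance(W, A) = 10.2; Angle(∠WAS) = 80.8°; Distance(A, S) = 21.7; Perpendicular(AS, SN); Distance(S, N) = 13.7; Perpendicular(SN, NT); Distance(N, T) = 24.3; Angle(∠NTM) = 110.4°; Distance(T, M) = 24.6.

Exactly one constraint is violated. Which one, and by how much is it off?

Distance(T, M) = 24.6 — off by 5.20.

W = (0.00, 0.00) ✓; WA at -137.3° ✓; |WA| = 10.20 ✓; ∠WAS = 80.80° ✓; |AS| = 21.70 ✓; ∠(AS, SN) = 90.00° ✓; |SN| = 13.70 ✓; ∠(SN, NT) = 90.00° ✓; |NT| = 24.30 ✓; ∠NTM = 110.4° ✓; |TM| = 19.40 ✗.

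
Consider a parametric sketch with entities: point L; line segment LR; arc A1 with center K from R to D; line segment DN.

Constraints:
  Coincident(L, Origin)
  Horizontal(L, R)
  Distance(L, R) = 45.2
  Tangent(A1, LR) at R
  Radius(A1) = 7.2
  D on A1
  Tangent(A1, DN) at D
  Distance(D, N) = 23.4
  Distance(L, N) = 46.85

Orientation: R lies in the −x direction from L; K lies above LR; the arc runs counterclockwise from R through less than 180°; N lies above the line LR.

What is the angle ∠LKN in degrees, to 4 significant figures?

77.13°

Checks: |LR| = 45.20 ✓; |KD| = 7.200 ✓; ∠(KD, DN) = 90.00° ✓; |DN| = 23.40 ✓; |LN| = 46.85 ✓.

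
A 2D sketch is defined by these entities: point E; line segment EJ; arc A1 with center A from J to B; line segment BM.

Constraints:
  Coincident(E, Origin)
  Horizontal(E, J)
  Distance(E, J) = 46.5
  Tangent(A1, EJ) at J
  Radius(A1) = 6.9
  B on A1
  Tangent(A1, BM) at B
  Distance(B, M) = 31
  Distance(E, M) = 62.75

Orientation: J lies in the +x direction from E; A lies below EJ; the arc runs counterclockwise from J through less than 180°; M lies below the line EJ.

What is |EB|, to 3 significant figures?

40.9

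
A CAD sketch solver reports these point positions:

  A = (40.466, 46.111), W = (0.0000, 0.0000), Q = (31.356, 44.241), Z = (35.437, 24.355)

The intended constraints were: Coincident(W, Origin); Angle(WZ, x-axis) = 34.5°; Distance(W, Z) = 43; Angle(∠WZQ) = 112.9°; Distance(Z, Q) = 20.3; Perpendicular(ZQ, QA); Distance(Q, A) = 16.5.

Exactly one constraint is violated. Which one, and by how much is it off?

Distance(Q, A) = 16.5 — off by 7.20.

W = (0.00, 0.00) ✓; WZ at 34.50° ✓; |WZ| = 43.00 ✓; ∠WZQ = 112.9° ✓; |ZQ| = 20.30 ✓; ∠(ZQ, QA) = 90.00° ✓; |QA| = 9.300 ✗.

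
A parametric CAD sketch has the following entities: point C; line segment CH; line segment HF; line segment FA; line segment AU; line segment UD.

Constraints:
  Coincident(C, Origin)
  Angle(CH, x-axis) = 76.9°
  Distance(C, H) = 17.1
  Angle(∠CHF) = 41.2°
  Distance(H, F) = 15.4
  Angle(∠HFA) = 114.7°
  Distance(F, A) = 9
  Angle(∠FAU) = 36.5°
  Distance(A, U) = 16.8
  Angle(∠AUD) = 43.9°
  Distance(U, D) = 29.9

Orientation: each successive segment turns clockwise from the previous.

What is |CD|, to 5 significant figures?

27.886

C is at the origin; CH runs at 76.9° with length 17.1, so H = (3.8757, 16.655). ∠CHF = 41.2° gives HF at -61.900° from the x-axis; with |HF| = 15.4, F = (11.129, 3.0702). ∠HFA = 114.7° gives FA at -127.20° from the x-axis; with |FA| = 9.0, A = (5.6879, -4.0985). ∠FAU = 36.5° gives AU at 89.300° from the x-axis; with |AU| = 16.8, U = (5.8932, 12.700). ∠AUD = 43.9° gives UD at -46.800° from the x-axis; with |UD| = 29.9, D = (26.361, -9.0959). Then |CD| = |D − C| = 27.886.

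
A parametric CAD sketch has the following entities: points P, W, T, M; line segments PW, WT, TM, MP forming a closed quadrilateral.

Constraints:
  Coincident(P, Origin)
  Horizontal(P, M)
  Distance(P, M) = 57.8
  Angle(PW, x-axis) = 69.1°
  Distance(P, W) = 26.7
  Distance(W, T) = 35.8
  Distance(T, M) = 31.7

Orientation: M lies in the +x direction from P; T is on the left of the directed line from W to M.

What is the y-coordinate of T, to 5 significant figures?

29.040

Checks: |WT| = 35.80 ✓; |TM| = 31.70 ✓.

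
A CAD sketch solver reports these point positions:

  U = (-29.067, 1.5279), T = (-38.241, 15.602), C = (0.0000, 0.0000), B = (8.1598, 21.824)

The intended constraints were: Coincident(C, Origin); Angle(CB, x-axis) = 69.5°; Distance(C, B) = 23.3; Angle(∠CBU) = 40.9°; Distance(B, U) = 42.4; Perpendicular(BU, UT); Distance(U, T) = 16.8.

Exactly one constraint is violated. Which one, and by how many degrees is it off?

Perpendicular(BU, UT) — off by 4.50°.

C = (0.00, 0.00) ✓; CB at 69.50° ✓; |CB| = 23.30 ✓; ∠CBU = 40.90° ✓; |BU| = 42.40 ✓; ∠(BU, UT) = 85.50° ✗; |UT| = 16.80 ✓.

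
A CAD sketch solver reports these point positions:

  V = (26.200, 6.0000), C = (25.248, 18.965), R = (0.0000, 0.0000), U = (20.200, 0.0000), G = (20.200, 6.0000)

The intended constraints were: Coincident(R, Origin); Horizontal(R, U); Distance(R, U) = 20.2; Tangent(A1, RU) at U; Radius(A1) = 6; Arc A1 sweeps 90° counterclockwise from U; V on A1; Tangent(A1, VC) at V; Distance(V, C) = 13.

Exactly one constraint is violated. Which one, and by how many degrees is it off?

Tangent(A1, VC) at V — off by 4.20°.

R = (0.00, 0.00) ✓; R.y = 0.00, U.y = 0.00 ✓; |RU| = 20.20 ✓; ∠(GU, UR) = 90.00° ✓; |GU| = 6.000 ✓; bearing(G→V) − bearing(G→U) = 90.00° ✓; |GV| = 6.000 ✓; ∠(GV, VC) = 85.80° ✗; |VC| = 13.00 ✓.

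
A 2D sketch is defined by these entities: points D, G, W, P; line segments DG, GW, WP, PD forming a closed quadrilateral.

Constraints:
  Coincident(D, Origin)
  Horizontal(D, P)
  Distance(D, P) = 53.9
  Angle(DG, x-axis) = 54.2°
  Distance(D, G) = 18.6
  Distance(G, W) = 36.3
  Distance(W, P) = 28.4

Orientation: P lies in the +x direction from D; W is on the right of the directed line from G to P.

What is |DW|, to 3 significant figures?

34.0

Checks: |GW| = 36.30 ✓; |WP| = 28.40 ✓.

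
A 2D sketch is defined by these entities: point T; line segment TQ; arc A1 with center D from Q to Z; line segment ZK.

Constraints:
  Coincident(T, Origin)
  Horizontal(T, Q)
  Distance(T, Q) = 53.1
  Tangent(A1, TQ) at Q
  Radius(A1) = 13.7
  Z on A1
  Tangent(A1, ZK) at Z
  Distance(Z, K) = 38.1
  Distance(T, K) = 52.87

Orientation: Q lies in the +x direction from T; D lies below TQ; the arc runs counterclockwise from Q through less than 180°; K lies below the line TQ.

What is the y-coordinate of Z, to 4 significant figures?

-9.165

Checks: |DZ| = 13.70 ✓; ∠(DZ, ZK) = 90.00° ✓; |ZK| = 38.10 ✓; |TK| = 52.87 ✓.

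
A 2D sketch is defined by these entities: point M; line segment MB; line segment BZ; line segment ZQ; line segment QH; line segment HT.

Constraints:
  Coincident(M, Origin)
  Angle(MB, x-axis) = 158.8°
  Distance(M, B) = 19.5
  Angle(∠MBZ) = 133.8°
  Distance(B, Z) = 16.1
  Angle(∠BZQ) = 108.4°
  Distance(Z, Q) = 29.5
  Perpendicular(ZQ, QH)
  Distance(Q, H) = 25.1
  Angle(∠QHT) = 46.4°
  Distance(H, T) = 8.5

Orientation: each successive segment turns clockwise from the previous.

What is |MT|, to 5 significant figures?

23.458

M is at the origin; MB runs at 158.8° with length 19.5, so B = (-18.180, 7.0517). ∠MBZ = 133.8° gives BZ at 112.60° from the x-axis; with |BZ| = 16.1, Z = (-24.367, 21.915). ∠BZQ = 108.4° gives ZQ at 41.000° from the x-axis; with |ZQ| = 29.5, Q = (-2.1035, 41.269). ZQ ⟂ QH, so QH runs at -49.000°; with |QH| = 25.1, H = (14.364, 22.326). ∠QHT = 46.4° gives HT at 177.40° from the x-axis; with |HT| = 8.5, T = (5.8723, 22.711). Then |MT| = |T − M| = 23.458.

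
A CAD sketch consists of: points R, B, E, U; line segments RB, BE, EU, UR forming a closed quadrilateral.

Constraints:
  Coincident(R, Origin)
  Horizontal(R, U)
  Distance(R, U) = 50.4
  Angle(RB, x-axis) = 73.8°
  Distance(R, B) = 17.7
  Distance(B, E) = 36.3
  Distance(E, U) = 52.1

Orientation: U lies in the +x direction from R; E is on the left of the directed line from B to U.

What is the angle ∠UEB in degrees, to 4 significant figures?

63.69°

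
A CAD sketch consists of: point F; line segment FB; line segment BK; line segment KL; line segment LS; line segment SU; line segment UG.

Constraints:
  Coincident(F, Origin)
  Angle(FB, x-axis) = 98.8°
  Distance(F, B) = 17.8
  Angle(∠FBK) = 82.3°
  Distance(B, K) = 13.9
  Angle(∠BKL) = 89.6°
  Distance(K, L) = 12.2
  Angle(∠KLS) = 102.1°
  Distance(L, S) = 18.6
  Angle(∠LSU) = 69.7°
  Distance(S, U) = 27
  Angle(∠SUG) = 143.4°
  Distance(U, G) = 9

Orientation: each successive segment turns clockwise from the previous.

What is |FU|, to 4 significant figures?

28.50

∠KLS = 102.1° gives LS at -167.2° from the x-axis; with |LS| = 18.6, S = (-6.814, 1.537). ∠LSU = 69.7° gives SU at 82.50° from the x-axis; with |SU| = 27.0, U = (-3.290, 28.31). Then |FU| = |U − F| = 28.50.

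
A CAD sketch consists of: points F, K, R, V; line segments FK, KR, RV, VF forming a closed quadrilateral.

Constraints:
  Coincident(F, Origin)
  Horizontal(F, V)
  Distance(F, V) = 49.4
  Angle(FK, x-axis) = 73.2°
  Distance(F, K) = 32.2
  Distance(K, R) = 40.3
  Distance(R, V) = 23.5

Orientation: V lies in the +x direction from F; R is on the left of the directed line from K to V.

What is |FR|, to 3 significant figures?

54.3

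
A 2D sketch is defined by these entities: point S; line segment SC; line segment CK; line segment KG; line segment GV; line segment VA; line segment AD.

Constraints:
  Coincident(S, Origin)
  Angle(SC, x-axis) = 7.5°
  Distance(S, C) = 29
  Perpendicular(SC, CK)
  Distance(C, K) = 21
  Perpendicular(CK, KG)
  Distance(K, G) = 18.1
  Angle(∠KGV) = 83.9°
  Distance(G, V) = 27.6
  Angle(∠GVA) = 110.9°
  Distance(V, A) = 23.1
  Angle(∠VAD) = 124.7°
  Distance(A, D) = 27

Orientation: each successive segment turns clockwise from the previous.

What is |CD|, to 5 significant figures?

28.180

∠GVA = 110.9° gives VA at 22.300° from the x-axis; with |VA| = 23.1, A = (34.246, 16.960). ∠VAD = 124.7° gives AD at -33.000° from the x-axis; with |AD| = 27.0, D = (56.890, 2.2543). Then |CD| = |D − C| = 28.180.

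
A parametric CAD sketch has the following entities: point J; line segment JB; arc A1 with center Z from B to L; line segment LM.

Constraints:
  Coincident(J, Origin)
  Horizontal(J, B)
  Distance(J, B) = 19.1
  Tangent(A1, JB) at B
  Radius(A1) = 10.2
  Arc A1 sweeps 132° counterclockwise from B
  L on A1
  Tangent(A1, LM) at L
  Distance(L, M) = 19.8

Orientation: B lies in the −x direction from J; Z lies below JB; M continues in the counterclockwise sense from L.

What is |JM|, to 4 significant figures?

34.46

J is at the origin; JB is horizontal with |JB| = 19.1 and B on the −x side, so B = (-19.10, 0.000). The tangent condition forces ZB to be normal to JB, so Z = B + (0, -10.2) = (-19.10, -10.20). On A1, B sits at bearing 90° from Z; a 132° counterclockwise sweep puts L at bearing 222°, so L = Z + 10.2·(cos 222°, sin 222°) = (-26.68, -17.03). Tangency of A1 to LM means the radius ZL is perpendicular to LM, so LM runs along (−sin 222°, cos 222°); with |LM| = 19.8, M = (-13.43, -31.74). Then |JM| = |M − J| = 34.46.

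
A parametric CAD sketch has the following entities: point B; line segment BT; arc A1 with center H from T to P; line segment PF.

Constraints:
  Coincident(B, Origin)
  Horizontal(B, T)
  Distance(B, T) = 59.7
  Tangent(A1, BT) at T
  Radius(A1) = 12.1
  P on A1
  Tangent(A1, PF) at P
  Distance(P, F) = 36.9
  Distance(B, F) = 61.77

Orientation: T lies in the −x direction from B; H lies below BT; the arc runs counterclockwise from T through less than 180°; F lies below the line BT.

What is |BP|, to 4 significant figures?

71.12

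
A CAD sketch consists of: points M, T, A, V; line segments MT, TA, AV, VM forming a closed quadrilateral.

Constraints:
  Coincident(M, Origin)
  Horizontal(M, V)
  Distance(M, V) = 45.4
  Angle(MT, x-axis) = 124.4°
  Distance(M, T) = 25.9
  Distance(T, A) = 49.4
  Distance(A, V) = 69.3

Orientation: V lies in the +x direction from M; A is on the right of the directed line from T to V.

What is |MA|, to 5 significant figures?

33.229

Checks: MT at 124.4° ✓; |TA| = 49.40 ✓; |AV| = 69.30 ✓.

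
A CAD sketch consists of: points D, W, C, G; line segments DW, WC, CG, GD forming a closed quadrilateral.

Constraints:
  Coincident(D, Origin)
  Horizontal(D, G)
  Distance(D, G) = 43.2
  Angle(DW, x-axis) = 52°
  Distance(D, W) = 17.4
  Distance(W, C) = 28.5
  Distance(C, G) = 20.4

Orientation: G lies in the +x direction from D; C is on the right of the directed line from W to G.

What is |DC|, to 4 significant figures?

27.79

D is at the origin; DG is horizontal with |DG| = 43.2 and G in +x, so G = (43.2, 0). DW runs at 52.0° with |DW| = 17.4, so W = (10.71, 13.71). C is determined by |WC| = 28.5 and |CG| = 20.4 together: it lies at the intersection of circle(W, 28.5) and circle(G, 20.4). With |WG| = 35.26, the foot of the radical line on WG is 23.25 from W and the perpendicular offset is √(28.5² − 23.25²) = 16.49. Taking the right-of-WG solution: C = (25.72, -10.52).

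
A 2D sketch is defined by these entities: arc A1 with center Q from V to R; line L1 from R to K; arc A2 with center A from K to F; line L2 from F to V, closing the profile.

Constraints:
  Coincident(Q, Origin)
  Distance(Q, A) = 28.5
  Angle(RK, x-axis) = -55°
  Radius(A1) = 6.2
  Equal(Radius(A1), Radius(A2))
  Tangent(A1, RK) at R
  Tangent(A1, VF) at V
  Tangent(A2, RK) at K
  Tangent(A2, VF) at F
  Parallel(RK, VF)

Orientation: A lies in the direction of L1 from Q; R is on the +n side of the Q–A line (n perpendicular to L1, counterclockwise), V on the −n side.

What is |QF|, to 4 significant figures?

29.17

The slot axis is L1's direction at -55.0°, so u = (cos -55.0°, sin -55.0°) = (0.5736, -0.8192) and n = (−sin -55.0°, cos -55.0°) = (0.8192, 0.5736). Q is at the origin and A lies 28.5 along u from Q, so A = 28.5·u = (16.35, -23.35). Tangency of A1 to both parallel lines with radius 6.2 puts R and V at Q ± 6.2·n: R = (5.079, 3.556), V = (-5.079, -3.556). Equal radii place K and F the same way about A: K = A + 6.2·n = (21.43, -19.79), F = A − 6.2·n = (11.27, -26.90). Then |QF| = |F − Q| = 29.17.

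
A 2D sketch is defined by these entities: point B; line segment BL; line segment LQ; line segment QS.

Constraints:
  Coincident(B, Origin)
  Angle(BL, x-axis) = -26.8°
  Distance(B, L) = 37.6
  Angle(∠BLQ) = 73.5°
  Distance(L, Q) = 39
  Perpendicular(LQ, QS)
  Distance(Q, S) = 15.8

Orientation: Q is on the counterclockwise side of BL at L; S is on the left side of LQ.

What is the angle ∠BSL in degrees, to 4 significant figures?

57.62°

B is at the origin; BL runs at -26.8° with length 37.6, so L = 37.6·(cos -26.8°, sin -26.8°) = (33.56, -16.95). ∠BLQ = 73.5°, so LQ runs at -26.8° + (180° − 73.5°) = 79.70° from the x-axis; with |LQ| = 39.0, Q = L + 39.0·(cos 79.70°, sin 79.70°) = (40.53, 21.42). LQ is perpendicular to QS; with |QS| = 15.8 on the left of LQ, S = Q + 15.8·(-0.9839, 0.1788) = (24.99, 24.24). Then cos ∠BSL = SB·SL / (|SB||SL|), giving 57.62°.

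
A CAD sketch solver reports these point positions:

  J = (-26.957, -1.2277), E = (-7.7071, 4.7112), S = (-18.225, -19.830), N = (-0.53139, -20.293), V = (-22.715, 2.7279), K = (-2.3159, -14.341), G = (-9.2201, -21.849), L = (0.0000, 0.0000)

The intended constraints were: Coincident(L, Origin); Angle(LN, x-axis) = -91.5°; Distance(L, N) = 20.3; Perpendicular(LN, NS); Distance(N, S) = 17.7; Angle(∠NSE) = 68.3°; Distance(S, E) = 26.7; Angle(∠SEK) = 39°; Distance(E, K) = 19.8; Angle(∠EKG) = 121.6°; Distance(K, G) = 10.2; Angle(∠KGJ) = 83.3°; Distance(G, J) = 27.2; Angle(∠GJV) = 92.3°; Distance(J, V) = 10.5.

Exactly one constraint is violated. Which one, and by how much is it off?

Distance(J, V) = 10.5 — off by 4.70.

L = (0.00, 0.00) ✓; LN at -91.50° ✓; |LN| = 20.30 ✓; ∠(LN, NS) = 90.00° ✓; |NS| = 17.70 ✓; ∠NSE = 68.30° ✓; |SE| = 26.70 ✓; ∠SEK = 39.00° ✓; |EK| = 19.80 ✓; ∠EKG = 121.6° ✓; |KG| = 10.20 ✓; ∠KGJ = 83.30° ✓; |GJ| = 27.20 ✓; ∠GJV = 92.30° ✓; |JV| = 5.800 ✗.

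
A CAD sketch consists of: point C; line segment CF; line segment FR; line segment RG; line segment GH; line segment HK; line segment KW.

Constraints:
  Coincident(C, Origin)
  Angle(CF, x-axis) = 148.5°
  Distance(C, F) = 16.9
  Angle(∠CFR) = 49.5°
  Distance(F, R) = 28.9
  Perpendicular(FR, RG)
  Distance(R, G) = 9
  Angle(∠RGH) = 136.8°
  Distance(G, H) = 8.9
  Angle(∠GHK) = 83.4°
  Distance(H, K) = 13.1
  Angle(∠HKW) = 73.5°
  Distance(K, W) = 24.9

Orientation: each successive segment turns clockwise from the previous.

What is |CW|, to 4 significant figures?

31.42

C is at the origin; CF runs at 148.5° with length 16.9, so F = (-14.41, 8.830). ∠CFR = 49.5° gives FR at 18.00° from the x-axis; with |FR| = 28.9, R = (13.08, 17.76). FR ⟂ RG, so RG runs at -72.00°; with |RG| = 9.0, G = (15.86, 9.201). ∠RGH = 136.8° gives GH at -115.2° from the x-axis; with |GH| = 8.9, H = (12.07, 1.148). ∠GHK = 83.4° gives HK at 148.2° from the x-axis; with |HK| = 13.1, K = (0.9340, 8.051). ∠HKW = 73.5° gives KW at 41.70° from the x-axis; with |KW| = 24.9, W = (19.53, 24.62). Then |CW| = |W − C| = 31.42.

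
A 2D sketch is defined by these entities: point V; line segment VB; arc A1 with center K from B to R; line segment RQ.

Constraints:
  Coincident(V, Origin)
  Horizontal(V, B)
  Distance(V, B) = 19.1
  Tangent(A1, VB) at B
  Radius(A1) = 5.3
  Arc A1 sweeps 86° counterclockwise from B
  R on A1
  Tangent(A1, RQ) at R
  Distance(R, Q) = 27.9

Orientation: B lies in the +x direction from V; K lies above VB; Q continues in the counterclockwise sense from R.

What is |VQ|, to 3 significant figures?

42.0

V is at the origin; VB is horizontal with |VB| = 19.1 and B on the +x side, so B = (19.1, 0.00). The tangent condition forces KB to be normal to VB, so K = B + (0, 5.3) = (19.1, 5.30). On A1, B sits at bearing -90° from K; an 86° counterclockwise sweep puts R at bearing -4°, so R = K + 5.3·(cos -4°, sin -4°) = (24.4, 4.93). A1 meets RQ tangentially, so KR is at right angles to RQ, so RQ runs along (−sin -4°, cos -4°); with |RQ| = 27.9, Q = (26.3, 32.8). Then |VQ| = |Q − V| = 42.0.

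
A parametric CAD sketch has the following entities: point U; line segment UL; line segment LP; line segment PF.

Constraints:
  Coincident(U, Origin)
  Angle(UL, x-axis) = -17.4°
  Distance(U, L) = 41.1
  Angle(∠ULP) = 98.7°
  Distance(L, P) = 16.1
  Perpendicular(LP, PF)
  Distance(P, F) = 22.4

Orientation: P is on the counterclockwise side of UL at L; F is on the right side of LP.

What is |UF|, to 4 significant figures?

66.86

∠ULP = 98.7°, so LP runs at -17.4° + (180° − 98.7°) = 63.90° from the x-axis; with |LP| = 16.1, P = L + 16.1·(cos 63.90°, sin 63.90°) = (46.30, 2.168). LP ⟂ PF; with |PF| = 22.4 on the right of LP, F = P + 22.4·(0.8980, -0.4399) = (66.42, -7.687). Then |UF| = |F − U| = 66.86.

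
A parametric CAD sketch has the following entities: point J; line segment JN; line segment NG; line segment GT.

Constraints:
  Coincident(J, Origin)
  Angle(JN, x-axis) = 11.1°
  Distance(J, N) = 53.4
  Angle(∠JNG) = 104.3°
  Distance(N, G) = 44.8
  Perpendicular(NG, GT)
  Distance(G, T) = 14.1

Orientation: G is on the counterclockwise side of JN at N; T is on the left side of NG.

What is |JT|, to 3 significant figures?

69.1

∠JNG = 104.3°, so NG runs at 11.1° + (180° − 104.3°) = 86.8° from the x-axis; with |NG| = 44.8, G = N + 44.8·(cos 86.8°, sin 86.8°) = (54.9, 55.0). NG ⟂ GT; with |GT| = 14.1 on the left of NG, T = G + 14.1·(-0.998, 0.0558) = (40.8, 55.8). Then |JT| = |T − J| = 69.1.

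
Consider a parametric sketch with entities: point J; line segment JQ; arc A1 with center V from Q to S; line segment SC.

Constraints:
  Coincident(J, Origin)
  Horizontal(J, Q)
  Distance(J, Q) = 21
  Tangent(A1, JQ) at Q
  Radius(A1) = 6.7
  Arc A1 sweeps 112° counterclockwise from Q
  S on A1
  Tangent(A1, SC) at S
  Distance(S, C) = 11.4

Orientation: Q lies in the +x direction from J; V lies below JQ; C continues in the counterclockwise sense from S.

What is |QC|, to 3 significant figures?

19.9

On A1, Q sits at bearing 90° from V; a 112° counterclockwise sweep puts S at bearing 202°, so S = V + 6.7·(cos 202°, sin 202°) = (14.8, -9.21). Since A1 is tangent to SC there, VS ⟂ SC, so SC runs along (−sin 202°, cos 202°); with |SC| = 11.4, C = (19.1, -19.8). Then |QC| = |C − Q| = 19.9.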